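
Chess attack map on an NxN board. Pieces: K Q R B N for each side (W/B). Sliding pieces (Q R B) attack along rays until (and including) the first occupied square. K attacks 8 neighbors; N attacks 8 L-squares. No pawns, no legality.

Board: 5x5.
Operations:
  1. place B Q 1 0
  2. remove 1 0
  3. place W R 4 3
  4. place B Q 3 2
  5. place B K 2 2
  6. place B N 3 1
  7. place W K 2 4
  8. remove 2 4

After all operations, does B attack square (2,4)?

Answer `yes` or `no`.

Op 1: place BQ@(1,0)
Op 2: remove (1,0)
Op 3: place WR@(4,3)
Op 4: place BQ@(3,2)
Op 5: place BK@(2,2)
Op 6: place BN@(3,1)
Op 7: place WK@(2,4)
Op 8: remove (2,4)
Per-piece attacks for B:
  BK@(2,2): attacks (2,3) (2,1) (3,2) (1,2) (3,3) (3,1) (1,3) (1,1)
  BN@(3,1): attacks (4,3) (2,3) (1,2) (1,0)
  BQ@(3,2): attacks (3,3) (3,4) (3,1) (4,2) (2,2) (4,3) (4,1) (2,3) (1,4) (2,1) (1,0) [ray(0,-1) blocked at (3,1); ray(-1,0) blocked at (2,2); ray(1,1) blocked at (4,3)]
B attacks (2,4): no

Answer: no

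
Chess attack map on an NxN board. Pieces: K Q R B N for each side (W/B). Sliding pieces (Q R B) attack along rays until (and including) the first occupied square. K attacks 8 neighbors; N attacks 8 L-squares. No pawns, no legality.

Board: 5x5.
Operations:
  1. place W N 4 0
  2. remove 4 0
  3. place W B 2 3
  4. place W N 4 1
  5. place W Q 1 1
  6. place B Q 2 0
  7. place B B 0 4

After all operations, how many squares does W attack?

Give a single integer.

Answer: 16

Derivation:
Op 1: place WN@(4,0)
Op 2: remove (4,0)
Op 3: place WB@(2,3)
Op 4: place WN@(4,1)
Op 5: place WQ@(1,1)
Op 6: place BQ@(2,0)
Op 7: place BB@(0,4)
Per-piece attacks for W:
  WQ@(1,1): attacks (1,2) (1,3) (1,4) (1,0) (2,1) (3,1) (4,1) (0,1) (2,2) (3,3) (4,4) (2,0) (0,2) (0,0) [ray(1,0) blocked at (4,1); ray(1,-1) blocked at (2,0)]
  WB@(2,3): attacks (3,4) (3,2) (4,1) (1,4) (1,2) (0,1) [ray(1,-1) blocked at (4,1)]
  WN@(4,1): attacks (3,3) (2,2) (2,0)
Union (16 distinct): (0,0) (0,1) (0,2) (1,0) (1,2) (1,3) (1,4) (2,0) (2,1) (2,2) (3,1) (3,2) (3,3) (3,4) (4,1) (4,4)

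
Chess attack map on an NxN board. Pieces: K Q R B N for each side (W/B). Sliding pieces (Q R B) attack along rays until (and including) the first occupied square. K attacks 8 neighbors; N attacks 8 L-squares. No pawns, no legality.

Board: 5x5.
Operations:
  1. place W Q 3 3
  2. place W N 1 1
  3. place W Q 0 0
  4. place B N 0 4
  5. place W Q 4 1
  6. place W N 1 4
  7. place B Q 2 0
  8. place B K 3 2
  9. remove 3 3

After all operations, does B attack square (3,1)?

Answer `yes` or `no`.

Answer: yes

Derivation:
Op 1: place WQ@(3,3)
Op 2: place WN@(1,1)
Op 3: place WQ@(0,0)
Op 4: place BN@(0,4)
Op 5: place WQ@(4,1)
Op 6: place WN@(1,4)
Op 7: place BQ@(2,0)
Op 8: place BK@(3,2)
Op 9: remove (3,3)
Per-piece attacks for B:
  BN@(0,4): attacks (1,2) (2,3)
  BQ@(2,0): attacks (2,1) (2,2) (2,3) (2,4) (3,0) (4,0) (1,0) (0,0) (3,1) (4,2) (1,1) [ray(-1,0) blocked at (0,0); ray(-1,1) blocked at (1,1)]
  BK@(3,2): attacks (3,3) (3,1) (4,2) (2,2) (4,3) (4,1) (2,3) (2,1)
B attacks (3,1): yes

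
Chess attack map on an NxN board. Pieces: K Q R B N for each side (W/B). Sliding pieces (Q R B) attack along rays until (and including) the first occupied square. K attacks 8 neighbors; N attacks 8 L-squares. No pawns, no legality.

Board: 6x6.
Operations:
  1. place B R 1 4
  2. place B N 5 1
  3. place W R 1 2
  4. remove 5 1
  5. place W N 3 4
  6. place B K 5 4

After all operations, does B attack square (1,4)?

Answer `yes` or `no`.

Answer: no

Derivation:
Op 1: place BR@(1,4)
Op 2: place BN@(5,1)
Op 3: place WR@(1,2)
Op 4: remove (5,1)
Op 5: place WN@(3,4)
Op 6: place BK@(5,4)
Per-piece attacks for B:
  BR@(1,4): attacks (1,5) (1,3) (1,2) (2,4) (3,4) (0,4) [ray(0,-1) blocked at (1,2); ray(1,0) blocked at (3,4)]
  BK@(5,4): attacks (5,5) (5,3) (4,4) (4,5) (4,3)
B attacks (1,4): no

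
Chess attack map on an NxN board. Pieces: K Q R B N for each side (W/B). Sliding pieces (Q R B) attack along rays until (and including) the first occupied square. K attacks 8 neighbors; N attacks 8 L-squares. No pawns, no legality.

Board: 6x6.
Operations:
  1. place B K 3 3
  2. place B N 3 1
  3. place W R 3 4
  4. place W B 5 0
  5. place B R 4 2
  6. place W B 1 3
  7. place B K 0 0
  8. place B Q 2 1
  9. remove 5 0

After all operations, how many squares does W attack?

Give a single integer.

Op 1: place BK@(3,3)
Op 2: place BN@(3,1)
Op 3: place WR@(3,4)
Op 4: place WB@(5,0)
Op 5: place BR@(4,2)
Op 6: place WB@(1,3)
Op 7: place BK@(0,0)
Op 8: place BQ@(2,1)
Op 9: remove (5,0)
Per-piece attacks for W:
  WB@(1,3): attacks (2,4) (3,5) (2,2) (3,1) (0,4) (0,2) [ray(1,-1) blocked at (3,1)]
  WR@(3,4): attacks (3,5) (3,3) (4,4) (5,4) (2,4) (1,4) (0,4) [ray(0,-1) blocked at (3,3)]
Union (10 distinct): (0,2) (0,4) (1,4) (2,2) (2,4) (3,1) (3,3) (3,5) (4,4) (5,4)

Answer: 10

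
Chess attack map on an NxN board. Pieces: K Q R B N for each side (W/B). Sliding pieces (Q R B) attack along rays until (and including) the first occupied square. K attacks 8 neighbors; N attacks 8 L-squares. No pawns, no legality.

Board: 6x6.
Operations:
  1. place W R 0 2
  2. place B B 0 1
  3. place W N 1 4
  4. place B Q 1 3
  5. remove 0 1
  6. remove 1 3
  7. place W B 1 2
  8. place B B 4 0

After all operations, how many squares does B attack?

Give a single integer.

Op 1: place WR@(0,2)
Op 2: place BB@(0,1)
Op 3: place WN@(1,4)
Op 4: place BQ@(1,3)
Op 5: remove (0,1)
Op 6: remove (1,3)
Op 7: place WB@(1,2)
Op 8: place BB@(4,0)
Per-piece attacks for B:
  BB@(4,0): attacks (5,1) (3,1) (2,2) (1,3) (0,4)
Union (5 distinct): (0,4) (1,3) (2,2) (3,1) (5,1)

Answer: 5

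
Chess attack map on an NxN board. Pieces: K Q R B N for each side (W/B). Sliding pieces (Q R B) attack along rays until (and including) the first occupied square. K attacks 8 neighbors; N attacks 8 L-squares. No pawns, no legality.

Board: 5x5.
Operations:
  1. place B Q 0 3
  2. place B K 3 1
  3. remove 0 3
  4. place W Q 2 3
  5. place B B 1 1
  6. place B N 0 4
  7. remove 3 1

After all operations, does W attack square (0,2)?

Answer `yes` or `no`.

Op 1: place BQ@(0,3)
Op 2: place BK@(3,1)
Op 3: remove (0,3)
Op 4: place WQ@(2,3)
Op 5: place BB@(1,1)
Op 6: place BN@(0,4)
Op 7: remove (3,1)
Per-piece attacks for W:
  WQ@(2,3): attacks (2,4) (2,2) (2,1) (2,0) (3,3) (4,3) (1,3) (0,3) (3,4) (3,2) (4,1) (1,4) (1,2) (0,1)
W attacks (0,2): no

Answer: no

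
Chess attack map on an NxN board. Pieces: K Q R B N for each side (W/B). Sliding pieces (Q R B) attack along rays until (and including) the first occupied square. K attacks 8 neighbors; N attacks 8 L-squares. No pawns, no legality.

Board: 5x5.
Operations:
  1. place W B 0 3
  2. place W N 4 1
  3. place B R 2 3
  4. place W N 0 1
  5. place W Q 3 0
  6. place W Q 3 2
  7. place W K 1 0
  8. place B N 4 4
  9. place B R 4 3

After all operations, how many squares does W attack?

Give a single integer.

Op 1: place WB@(0,3)
Op 2: place WN@(4,1)
Op 3: place BR@(2,3)
Op 4: place WN@(0,1)
Op 5: place WQ@(3,0)
Op 6: place WQ@(3,2)
Op 7: place WK@(1,0)
Op 8: place BN@(4,4)
Op 9: place BR@(4,3)
Per-piece attacks for W:
  WN@(0,1): attacks (1,3) (2,2) (2,0)
  WB@(0,3): attacks (1,4) (1,2) (2,1) (3,0) [ray(1,-1) blocked at (3,0)]
  WK@(1,0): attacks (1,1) (2,0) (0,0) (2,1) (0,1)
  WQ@(3,0): attacks (3,1) (3,2) (4,0) (2,0) (1,0) (4,1) (2,1) (1,2) (0,3) [ray(0,1) blocked at (3,2); ray(-1,0) blocked at (1,0); ray(1,1) blocked at (4,1); ray(-1,1) blocked at (0,3)]
  WQ@(3,2): attacks (3,3) (3,4) (3,1) (3,0) (4,2) (2,2) (1,2) (0,2) (4,3) (4,1) (2,3) (2,1) (1,0) [ray(0,-1) blocked at (3,0); ray(1,1) blocked at (4,3); ray(1,-1) blocked at (4,1); ray(-1,1) blocked at (2,3); ray(-1,-1) blocked at (1,0)]
  WN@(4,1): attacks (3,3) (2,2) (2,0)
Union (22 distinct): (0,0) (0,1) (0,2) (0,3) (1,0) (1,1) (1,2) (1,3) (1,4) (2,0) (2,1) (2,2) (2,3) (3,0) (3,1) (3,2) (3,3) (3,4) (4,0) (4,1) (4,2) (4,3)

Answer: 22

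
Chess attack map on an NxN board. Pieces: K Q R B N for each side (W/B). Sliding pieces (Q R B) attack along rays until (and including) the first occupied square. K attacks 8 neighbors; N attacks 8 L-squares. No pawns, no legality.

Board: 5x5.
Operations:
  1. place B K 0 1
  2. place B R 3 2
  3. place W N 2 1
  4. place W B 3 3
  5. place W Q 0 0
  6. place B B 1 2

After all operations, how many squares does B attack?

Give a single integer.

Answer: 15

Derivation:
Op 1: place BK@(0,1)
Op 2: place BR@(3,2)
Op 3: place WN@(2,1)
Op 4: place WB@(3,3)
Op 5: place WQ@(0,0)
Op 6: place BB@(1,2)
Per-piece attacks for B:
  BK@(0,1): attacks (0,2) (0,0) (1,1) (1,2) (1,0)
  BB@(1,2): attacks (2,3) (3,4) (2,1) (0,3) (0,1) [ray(1,-1) blocked at (2,1); ray(-1,-1) blocked at (0,1)]
  BR@(3,2): attacks (3,3) (3,1) (3,0) (4,2) (2,2) (1,2) [ray(0,1) blocked at (3,3); ray(-1,0) blocked at (1,2)]
Union (15 distinct): (0,0) (0,1) (0,2) (0,3) (1,0) (1,1) (1,2) (2,1) (2,2) (2,3) (3,0) (3,1) (3,3) (3,4) (4,2)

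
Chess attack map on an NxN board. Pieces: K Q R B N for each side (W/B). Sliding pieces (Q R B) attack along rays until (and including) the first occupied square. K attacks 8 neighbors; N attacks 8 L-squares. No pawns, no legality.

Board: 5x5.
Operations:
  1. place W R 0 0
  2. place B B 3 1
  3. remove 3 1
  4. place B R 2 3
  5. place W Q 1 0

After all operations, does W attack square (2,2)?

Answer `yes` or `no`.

Answer: no

Derivation:
Op 1: place WR@(0,0)
Op 2: place BB@(3,1)
Op 3: remove (3,1)
Op 4: place BR@(2,3)
Op 5: place WQ@(1,0)
Per-piece attacks for W:
  WR@(0,0): attacks (0,1) (0,2) (0,3) (0,4) (1,0) [ray(1,0) blocked at (1,0)]
  WQ@(1,0): attacks (1,1) (1,2) (1,3) (1,4) (2,0) (3,0) (4,0) (0,0) (2,1) (3,2) (4,3) (0,1) [ray(-1,0) blocked at (0,0)]
W attacks (2,2): no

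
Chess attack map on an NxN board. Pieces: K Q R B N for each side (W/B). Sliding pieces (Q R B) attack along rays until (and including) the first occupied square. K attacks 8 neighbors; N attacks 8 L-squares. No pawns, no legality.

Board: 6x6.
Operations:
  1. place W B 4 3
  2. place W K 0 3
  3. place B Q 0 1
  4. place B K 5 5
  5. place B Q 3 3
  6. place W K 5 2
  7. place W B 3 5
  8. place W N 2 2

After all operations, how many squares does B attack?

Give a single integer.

Answer: 25

Derivation:
Op 1: place WB@(4,3)
Op 2: place WK@(0,3)
Op 3: place BQ@(0,1)
Op 4: place BK@(5,5)
Op 5: place BQ@(3,3)
Op 6: place WK@(5,2)
Op 7: place WB@(3,5)
Op 8: place WN@(2,2)
Per-piece attacks for B:
  BQ@(0,1): attacks (0,2) (0,3) (0,0) (1,1) (2,1) (3,1) (4,1) (5,1) (1,2) (2,3) (3,4) (4,5) (1,0) [ray(0,1) blocked at (0,3)]
  BQ@(3,3): attacks (3,4) (3,5) (3,2) (3,1) (3,0) (4,3) (2,3) (1,3) (0,3) (4,4) (5,5) (4,2) (5,1) (2,4) (1,5) (2,2) [ray(0,1) blocked at (3,5); ray(1,0) blocked at (4,3); ray(-1,0) blocked at (0,3); ray(1,1) blocked at (5,5); ray(-1,-1) blocked at (2,2)]
  BK@(5,5): attacks (5,4) (4,5) (4,4)
Union (25 distinct): (0,0) (0,2) (0,3) (1,0) (1,1) (1,2) (1,3) (1,5) (2,1) (2,2) (2,3) (2,4) (3,0) (3,1) (3,2) (3,4) (3,5) (4,1) (4,2) (4,3) (4,4) (4,5) (5,1) (5,4) (5,5)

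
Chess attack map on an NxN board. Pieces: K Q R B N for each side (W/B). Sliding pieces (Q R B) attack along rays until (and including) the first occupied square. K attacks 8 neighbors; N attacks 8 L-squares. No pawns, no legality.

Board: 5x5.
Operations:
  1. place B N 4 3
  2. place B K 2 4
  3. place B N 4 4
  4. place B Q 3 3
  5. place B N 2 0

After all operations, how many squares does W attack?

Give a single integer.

Op 1: place BN@(4,3)
Op 2: place BK@(2,4)
Op 3: place BN@(4,4)
Op 4: place BQ@(3,3)
Op 5: place BN@(2,0)
Per-piece attacks for W:
Union (0 distinct): (none)

Answer: 0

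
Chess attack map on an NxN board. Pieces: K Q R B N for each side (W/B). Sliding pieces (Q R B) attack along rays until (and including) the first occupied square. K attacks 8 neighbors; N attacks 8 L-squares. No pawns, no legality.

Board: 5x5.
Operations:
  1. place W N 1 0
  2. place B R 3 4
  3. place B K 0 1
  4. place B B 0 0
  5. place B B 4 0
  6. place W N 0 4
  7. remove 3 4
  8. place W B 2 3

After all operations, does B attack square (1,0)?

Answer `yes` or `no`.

Answer: yes

Derivation:
Op 1: place WN@(1,0)
Op 2: place BR@(3,4)
Op 3: place BK@(0,1)
Op 4: place BB@(0,0)
Op 5: place BB@(4,0)
Op 6: place WN@(0,4)
Op 7: remove (3,4)
Op 8: place WB@(2,3)
Per-piece attacks for B:
  BB@(0,0): attacks (1,1) (2,2) (3,3) (4,4)
  BK@(0,1): attacks (0,2) (0,0) (1,1) (1,2) (1,0)
  BB@(4,0): attacks (3,1) (2,2) (1,3) (0,4) [ray(-1,1) blocked at (0,4)]
B attacks (1,0): yes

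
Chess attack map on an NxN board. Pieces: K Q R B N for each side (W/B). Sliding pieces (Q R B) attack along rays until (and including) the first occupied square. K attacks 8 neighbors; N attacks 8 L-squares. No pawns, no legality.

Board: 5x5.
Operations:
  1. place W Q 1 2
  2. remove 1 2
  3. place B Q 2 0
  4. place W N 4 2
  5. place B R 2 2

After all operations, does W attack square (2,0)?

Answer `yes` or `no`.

Answer: no

Derivation:
Op 1: place WQ@(1,2)
Op 2: remove (1,2)
Op 3: place BQ@(2,0)
Op 4: place WN@(4,2)
Op 5: place BR@(2,2)
Per-piece attacks for W:
  WN@(4,2): attacks (3,4) (2,3) (3,0) (2,1)
W attacks (2,0): no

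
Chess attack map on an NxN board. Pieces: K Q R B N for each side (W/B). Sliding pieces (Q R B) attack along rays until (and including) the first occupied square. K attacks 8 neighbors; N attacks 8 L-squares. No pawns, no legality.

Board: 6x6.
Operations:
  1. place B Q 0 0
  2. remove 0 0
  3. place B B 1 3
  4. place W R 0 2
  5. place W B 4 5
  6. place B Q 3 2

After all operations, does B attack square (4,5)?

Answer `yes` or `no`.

Answer: no

Derivation:
Op 1: place BQ@(0,0)
Op 2: remove (0,0)
Op 3: place BB@(1,3)
Op 4: place WR@(0,2)
Op 5: place WB@(4,5)
Op 6: place BQ@(3,2)
Per-piece attacks for B:
  BB@(1,3): attacks (2,4) (3,5) (2,2) (3,1) (4,0) (0,4) (0,2) [ray(-1,-1) blocked at (0,2)]
  BQ@(3,2): attacks (3,3) (3,4) (3,5) (3,1) (3,0) (4,2) (5,2) (2,2) (1,2) (0,2) (4,3) (5,4) (4,1) (5,0) (2,3) (1,4) (0,5) (2,1) (1,0) [ray(-1,0) blocked at (0,2)]
B attacks (4,5): no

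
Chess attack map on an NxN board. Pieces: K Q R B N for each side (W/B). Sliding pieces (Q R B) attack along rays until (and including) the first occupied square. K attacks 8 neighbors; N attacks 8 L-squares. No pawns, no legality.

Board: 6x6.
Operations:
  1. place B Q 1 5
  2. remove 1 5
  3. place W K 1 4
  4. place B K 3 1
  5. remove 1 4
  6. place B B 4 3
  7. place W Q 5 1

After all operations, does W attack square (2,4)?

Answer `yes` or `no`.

Answer: yes

Derivation:
Op 1: place BQ@(1,5)
Op 2: remove (1,5)
Op 3: place WK@(1,4)
Op 4: place BK@(3,1)
Op 5: remove (1,4)
Op 6: place BB@(4,3)
Op 7: place WQ@(5,1)
Per-piece attacks for W:
  WQ@(5,1): attacks (5,2) (5,3) (5,4) (5,5) (5,0) (4,1) (3,1) (4,2) (3,3) (2,4) (1,5) (4,0) [ray(-1,0) blocked at (3,1)]
W attacks (2,4): yes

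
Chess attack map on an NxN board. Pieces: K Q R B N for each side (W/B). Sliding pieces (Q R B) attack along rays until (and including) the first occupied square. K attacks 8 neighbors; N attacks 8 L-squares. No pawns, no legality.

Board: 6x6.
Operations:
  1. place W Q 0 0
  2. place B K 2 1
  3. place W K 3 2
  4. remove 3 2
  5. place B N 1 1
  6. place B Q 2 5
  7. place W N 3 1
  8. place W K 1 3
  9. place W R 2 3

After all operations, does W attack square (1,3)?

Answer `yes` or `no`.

Answer: yes

Derivation:
Op 1: place WQ@(0,0)
Op 2: place BK@(2,1)
Op 3: place WK@(3,2)
Op 4: remove (3,2)
Op 5: place BN@(1,1)
Op 6: place BQ@(2,5)
Op 7: place WN@(3,1)
Op 8: place WK@(1,3)
Op 9: place WR@(2,3)
Per-piece attacks for W:
  WQ@(0,0): attacks (0,1) (0,2) (0,3) (0,4) (0,5) (1,0) (2,0) (3,0) (4,0) (5,0) (1,1) [ray(1,1) blocked at (1,1)]
  WK@(1,3): attacks (1,4) (1,2) (2,3) (0,3) (2,4) (2,2) (0,4) (0,2)
  WR@(2,3): attacks (2,4) (2,5) (2,2) (2,1) (3,3) (4,3) (5,3) (1,3) [ray(0,1) blocked at (2,5); ray(0,-1) blocked at (2,1); ray(-1,0) blocked at (1,3)]
  WN@(3,1): attacks (4,3) (5,2) (2,3) (1,2) (5,0) (1,0)
W attacks (1,3): yes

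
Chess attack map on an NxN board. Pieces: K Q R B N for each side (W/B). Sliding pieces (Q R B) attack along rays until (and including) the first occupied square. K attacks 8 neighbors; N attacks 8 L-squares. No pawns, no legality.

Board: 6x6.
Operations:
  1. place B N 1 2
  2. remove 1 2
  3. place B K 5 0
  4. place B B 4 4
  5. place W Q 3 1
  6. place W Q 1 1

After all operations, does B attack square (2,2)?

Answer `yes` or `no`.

Answer: yes

Derivation:
Op 1: place BN@(1,2)
Op 2: remove (1,2)
Op 3: place BK@(5,0)
Op 4: place BB@(4,4)
Op 5: place WQ@(3,1)
Op 6: place WQ@(1,1)
Per-piece attacks for B:
  BB@(4,4): attacks (5,5) (5,3) (3,5) (3,3) (2,2) (1,1) [ray(-1,-1) blocked at (1,1)]
  BK@(5,0): attacks (5,1) (4,0) (4,1)
B attacks (2,2): yes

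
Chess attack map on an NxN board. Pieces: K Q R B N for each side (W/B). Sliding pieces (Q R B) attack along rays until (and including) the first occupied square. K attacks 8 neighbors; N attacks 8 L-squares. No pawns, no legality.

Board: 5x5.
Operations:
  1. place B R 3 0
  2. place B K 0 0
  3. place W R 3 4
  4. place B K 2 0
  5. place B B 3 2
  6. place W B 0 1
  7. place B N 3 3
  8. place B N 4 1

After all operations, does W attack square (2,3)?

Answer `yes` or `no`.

Answer: yes

Derivation:
Op 1: place BR@(3,0)
Op 2: place BK@(0,0)
Op 3: place WR@(3,4)
Op 4: place BK@(2,0)
Op 5: place BB@(3,2)
Op 6: place WB@(0,1)
Op 7: place BN@(3,3)
Op 8: place BN@(4,1)
Per-piece attacks for W:
  WB@(0,1): attacks (1,2) (2,3) (3,4) (1,0) [ray(1,1) blocked at (3,4)]
  WR@(3,4): attacks (3,3) (4,4) (2,4) (1,4) (0,4) [ray(0,-1) blocked at (3,3)]
W attacks (2,3): yes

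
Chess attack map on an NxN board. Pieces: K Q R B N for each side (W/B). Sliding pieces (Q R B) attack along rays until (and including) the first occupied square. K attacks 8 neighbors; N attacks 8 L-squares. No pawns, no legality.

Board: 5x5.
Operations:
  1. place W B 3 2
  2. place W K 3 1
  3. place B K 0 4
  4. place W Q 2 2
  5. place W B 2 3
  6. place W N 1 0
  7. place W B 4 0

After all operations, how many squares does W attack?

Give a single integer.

Op 1: place WB@(3,2)
Op 2: place WK@(3,1)
Op 3: place BK@(0,4)
Op 4: place WQ@(2,2)
Op 5: place WB@(2,3)
Op 6: place WN@(1,0)
Op 7: place WB@(4,0)
Per-piece attacks for W:
  WN@(1,0): attacks (2,2) (3,1) (0,2)
  WQ@(2,2): attacks (2,3) (2,1) (2,0) (3,2) (1,2) (0,2) (3,3) (4,4) (3,1) (1,3) (0,4) (1,1) (0,0) [ray(0,1) blocked at (2,3); ray(1,0) blocked at (3,2); ray(1,-1) blocked at (3,1); ray(-1,1) blocked at (0,4)]
  WB@(2,3): attacks (3,4) (3,2) (1,4) (1,2) (0,1) [ray(1,-1) blocked at (3,2)]
  WK@(3,1): attacks (3,2) (3,0) (4,1) (2,1) (4,2) (4,0) (2,2) (2,0)
  WB@(3,2): attacks (4,3) (4,1) (2,3) (2,1) (1,0) [ray(-1,1) blocked at (2,3); ray(-1,-1) blocked at (1,0)]
  WB@(4,0): attacks (3,1) [ray(-1,1) blocked at (3,1)]
Union (23 distinct): (0,0) (0,1) (0,2) (0,4) (1,0) (1,1) (1,2) (1,3) (1,4) (2,0) (2,1) (2,2) (2,3) (3,0) (3,1) (3,2) (3,3) (3,4) (4,0) (4,1) (4,2) (4,3) (4,4)

Answer: 23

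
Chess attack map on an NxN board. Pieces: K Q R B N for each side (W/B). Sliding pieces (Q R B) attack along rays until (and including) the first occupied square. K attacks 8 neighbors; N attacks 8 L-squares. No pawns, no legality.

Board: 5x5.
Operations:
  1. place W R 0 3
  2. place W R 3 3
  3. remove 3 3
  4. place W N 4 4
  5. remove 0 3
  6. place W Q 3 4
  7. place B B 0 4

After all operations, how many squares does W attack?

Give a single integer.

Op 1: place WR@(0,3)
Op 2: place WR@(3,3)
Op 3: remove (3,3)
Op 4: place WN@(4,4)
Op 5: remove (0,3)
Op 6: place WQ@(3,4)
Op 7: place BB@(0,4)
Per-piece attacks for W:
  WQ@(3,4): attacks (3,3) (3,2) (3,1) (3,0) (4,4) (2,4) (1,4) (0,4) (4,3) (2,3) (1,2) (0,1) [ray(1,0) blocked at (4,4); ray(-1,0) blocked at (0,4)]
  WN@(4,4): attacks (3,2) (2,3)
Union (12 distinct): (0,1) (0,4) (1,2) (1,4) (2,3) (2,4) (3,0) (3,1) (3,2) (3,3) (4,3) (4,4)

Answer: 12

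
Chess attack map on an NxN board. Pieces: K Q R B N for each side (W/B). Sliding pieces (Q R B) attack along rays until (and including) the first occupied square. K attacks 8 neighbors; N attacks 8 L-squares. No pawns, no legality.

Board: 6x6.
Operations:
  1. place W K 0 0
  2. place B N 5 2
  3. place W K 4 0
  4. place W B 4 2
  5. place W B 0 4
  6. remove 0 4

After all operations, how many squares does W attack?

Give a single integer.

Op 1: place WK@(0,0)
Op 2: place BN@(5,2)
Op 3: place WK@(4,0)
Op 4: place WB@(4,2)
Op 5: place WB@(0,4)
Op 6: remove (0,4)
Per-piece attacks for W:
  WK@(0,0): attacks (0,1) (1,0) (1,1)
  WK@(4,0): attacks (4,1) (5,0) (3,0) (5,1) (3,1)
  WB@(4,2): attacks (5,3) (5,1) (3,3) (2,4) (1,5) (3,1) (2,0)
Union (13 distinct): (0,1) (1,0) (1,1) (1,5) (2,0) (2,4) (3,0) (3,1) (3,3) (4,1) (5,0) (5,1) (5,3)

Answer: 13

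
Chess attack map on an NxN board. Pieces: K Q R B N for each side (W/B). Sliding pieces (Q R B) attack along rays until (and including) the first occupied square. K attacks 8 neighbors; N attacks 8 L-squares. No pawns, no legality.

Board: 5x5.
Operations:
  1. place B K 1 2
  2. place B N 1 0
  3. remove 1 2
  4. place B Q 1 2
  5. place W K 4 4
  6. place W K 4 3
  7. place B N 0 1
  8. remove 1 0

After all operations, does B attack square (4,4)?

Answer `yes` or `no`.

Op 1: place BK@(1,2)
Op 2: place BN@(1,0)
Op 3: remove (1,2)
Op 4: place BQ@(1,2)
Op 5: place WK@(4,4)
Op 6: place WK@(4,3)
Op 7: place BN@(0,1)
Op 8: remove (1,0)
Per-piece attacks for B:
  BN@(0,1): attacks (1,3) (2,2) (2,0)
  BQ@(1,2): attacks (1,3) (1,4) (1,1) (1,0) (2,2) (3,2) (4,2) (0,2) (2,3) (3,4) (2,1) (3,0) (0,3) (0,1) [ray(-1,-1) blocked at (0,1)]
B attacks (4,4): no

Answer: no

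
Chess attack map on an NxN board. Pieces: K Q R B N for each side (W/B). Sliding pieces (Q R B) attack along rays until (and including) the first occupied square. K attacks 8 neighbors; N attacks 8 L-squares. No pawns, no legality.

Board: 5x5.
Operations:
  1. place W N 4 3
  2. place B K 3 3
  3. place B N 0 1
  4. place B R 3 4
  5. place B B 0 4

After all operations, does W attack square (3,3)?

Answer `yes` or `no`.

Op 1: place WN@(4,3)
Op 2: place BK@(3,3)
Op 3: place BN@(0,1)
Op 4: place BR@(3,4)
Op 5: place BB@(0,4)
Per-piece attacks for W:
  WN@(4,3): attacks (2,4) (3,1) (2,2)
W attacks (3,3): no

Answer: no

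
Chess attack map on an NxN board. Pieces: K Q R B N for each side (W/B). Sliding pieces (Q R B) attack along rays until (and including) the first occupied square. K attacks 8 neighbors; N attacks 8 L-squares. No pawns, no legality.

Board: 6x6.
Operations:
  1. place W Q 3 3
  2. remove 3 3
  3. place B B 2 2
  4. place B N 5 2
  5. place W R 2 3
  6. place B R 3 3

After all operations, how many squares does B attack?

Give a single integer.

Answer: 15

Derivation:
Op 1: place WQ@(3,3)
Op 2: remove (3,3)
Op 3: place BB@(2,2)
Op 4: place BN@(5,2)
Op 5: place WR@(2,3)
Op 6: place BR@(3,3)
Per-piece attacks for B:
  BB@(2,2): attacks (3,3) (3,1) (4,0) (1,3) (0,4) (1,1) (0,0) [ray(1,1) blocked at (3,3)]
  BR@(3,3): attacks (3,4) (3,5) (3,2) (3,1) (3,0) (4,3) (5,3) (2,3) [ray(-1,0) blocked at (2,3)]
  BN@(5,2): attacks (4,4) (3,3) (4,0) (3,1)
Union (15 distinct): (0,0) (0,4) (1,1) (1,3) (2,3) (3,0) (3,1) (3,2) (3,3) (3,4) (3,5) (4,0) (4,3) (4,4) (5,3)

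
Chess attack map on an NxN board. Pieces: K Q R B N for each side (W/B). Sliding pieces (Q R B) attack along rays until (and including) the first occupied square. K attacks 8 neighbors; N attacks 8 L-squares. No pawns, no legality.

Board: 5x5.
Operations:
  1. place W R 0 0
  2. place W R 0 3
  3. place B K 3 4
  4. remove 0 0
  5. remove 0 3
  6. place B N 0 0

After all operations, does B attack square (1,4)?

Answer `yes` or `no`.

Op 1: place WR@(0,0)
Op 2: place WR@(0,3)
Op 3: place BK@(3,4)
Op 4: remove (0,0)
Op 5: remove (0,3)
Op 6: place BN@(0,0)
Per-piece attacks for B:
  BN@(0,0): attacks (1,2) (2,1)
  BK@(3,4): attacks (3,3) (4,4) (2,4) (4,3) (2,3)
B attacks (1,4): no

Answer: no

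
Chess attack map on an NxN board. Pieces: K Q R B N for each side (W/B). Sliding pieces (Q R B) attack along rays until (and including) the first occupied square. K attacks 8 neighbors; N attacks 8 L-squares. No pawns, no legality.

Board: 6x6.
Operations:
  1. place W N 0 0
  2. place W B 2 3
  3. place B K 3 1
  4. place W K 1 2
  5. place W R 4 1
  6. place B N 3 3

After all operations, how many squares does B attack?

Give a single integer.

Answer: 14

Derivation:
Op 1: place WN@(0,0)
Op 2: place WB@(2,3)
Op 3: place BK@(3,1)
Op 4: place WK@(1,2)
Op 5: place WR@(4,1)
Op 6: place BN@(3,3)
Per-piece attacks for B:
  BK@(3,1): attacks (3,2) (3,0) (4,1) (2,1) (4,2) (4,0) (2,2) (2,0)
  BN@(3,3): attacks (4,5) (5,4) (2,5) (1,4) (4,1) (5,2) (2,1) (1,2)
Union (14 distinct): (1,2) (1,4) (2,0) (2,1) (2,2) (2,5) (3,0) (3,2) (4,0) (4,1) (4,2) (4,5) (5,2) (5,4)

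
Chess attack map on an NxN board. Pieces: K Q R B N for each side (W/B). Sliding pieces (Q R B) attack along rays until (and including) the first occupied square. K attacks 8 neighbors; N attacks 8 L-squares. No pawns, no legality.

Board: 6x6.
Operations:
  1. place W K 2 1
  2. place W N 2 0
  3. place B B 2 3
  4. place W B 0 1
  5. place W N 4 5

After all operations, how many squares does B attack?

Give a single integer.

Op 1: place WK@(2,1)
Op 2: place WN@(2,0)
Op 3: place BB@(2,3)
Op 4: place WB@(0,1)
Op 5: place WN@(4,5)
Per-piece attacks for B:
  BB@(2,3): attacks (3,4) (4,5) (3,2) (4,1) (5,0) (1,4) (0,5) (1,2) (0,1) [ray(1,1) blocked at (4,5); ray(-1,-1) blocked at (0,1)]
Union (9 distinct): (0,1) (0,5) (1,2) (1,4) (3,2) (3,4) (4,1) (4,5) (5,0)

Answer: 9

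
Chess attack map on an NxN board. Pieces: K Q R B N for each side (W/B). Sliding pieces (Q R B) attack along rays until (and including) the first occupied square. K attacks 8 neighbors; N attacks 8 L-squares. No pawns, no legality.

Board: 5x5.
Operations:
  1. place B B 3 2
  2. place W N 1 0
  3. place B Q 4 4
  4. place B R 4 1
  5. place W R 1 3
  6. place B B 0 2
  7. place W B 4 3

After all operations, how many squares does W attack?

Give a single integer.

Answer: 13

Derivation:
Op 1: place BB@(3,2)
Op 2: place WN@(1,0)
Op 3: place BQ@(4,4)
Op 4: place BR@(4,1)
Op 5: place WR@(1,3)
Op 6: place BB@(0,2)
Op 7: place WB@(4,3)
Per-piece attacks for W:
  WN@(1,0): attacks (2,2) (3,1) (0,2)
  WR@(1,3): attacks (1,4) (1,2) (1,1) (1,0) (2,3) (3,3) (4,3) (0,3) [ray(0,-1) blocked at (1,0); ray(1,0) blocked at (4,3)]
  WB@(4,3): attacks (3,4) (3,2) [ray(-1,-1) blocked at (3,2)]
Union (13 distinct): (0,2) (0,3) (1,0) (1,1) (1,2) (1,4) (2,2) (2,3) (3,1) (3,2) (3,3) (3,4) (4,3)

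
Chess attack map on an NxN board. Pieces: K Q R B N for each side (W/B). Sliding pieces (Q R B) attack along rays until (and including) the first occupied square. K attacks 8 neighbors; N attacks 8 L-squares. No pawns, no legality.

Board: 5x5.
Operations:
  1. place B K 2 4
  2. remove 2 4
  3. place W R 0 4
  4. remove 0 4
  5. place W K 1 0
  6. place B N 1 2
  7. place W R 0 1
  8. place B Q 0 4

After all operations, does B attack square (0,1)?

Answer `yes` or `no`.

Op 1: place BK@(2,4)
Op 2: remove (2,4)
Op 3: place WR@(0,4)
Op 4: remove (0,4)
Op 5: place WK@(1,0)
Op 6: place BN@(1,2)
Op 7: place WR@(0,1)
Op 8: place BQ@(0,4)
Per-piece attacks for B:
  BQ@(0,4): attacks (0,3) (0,2) (0,1) (1,4) (2,4) (3,4) (4,4) (1,3) (2,2) (3,1) (4,0) [ray(0,-1) blocked at (0,1)]
  BN@(1,2): attacks (2,4) (3,3) (0,4) (2,0) (3,1) (0,0)
B attacks (0,1): yes

Answer: yes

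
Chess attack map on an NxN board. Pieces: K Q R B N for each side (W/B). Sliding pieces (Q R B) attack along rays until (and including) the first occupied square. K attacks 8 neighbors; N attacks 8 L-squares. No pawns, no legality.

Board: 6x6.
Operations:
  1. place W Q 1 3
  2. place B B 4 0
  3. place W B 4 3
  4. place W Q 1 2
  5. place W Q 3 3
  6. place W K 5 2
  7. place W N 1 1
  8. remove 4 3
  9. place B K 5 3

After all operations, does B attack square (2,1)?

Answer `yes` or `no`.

Answer: no

Derivation:
Op 1: place WQ@(1,3)
Op 2: place BB@(4,0)
Op 3: place WB@(4,3)
Op 4: place WQ@(1,2)
Op 5: place WQ@(3,3)
Op 6: place WK@(5,2)
Op 7: place WN@(1,1)
Op 8: remove (4,3)
Op 9: place BK@(5,3)
Per-piece attacks for B:
  BB@(4,0): attacks (5,1) (3,1) (2,2) (1,3) [ray(-1,1) blocked at (1,3)]
  BK@(5,3): attacks (5,4) (5,2) (4,3) (4,4) (4,2)
B attacks (2,1): no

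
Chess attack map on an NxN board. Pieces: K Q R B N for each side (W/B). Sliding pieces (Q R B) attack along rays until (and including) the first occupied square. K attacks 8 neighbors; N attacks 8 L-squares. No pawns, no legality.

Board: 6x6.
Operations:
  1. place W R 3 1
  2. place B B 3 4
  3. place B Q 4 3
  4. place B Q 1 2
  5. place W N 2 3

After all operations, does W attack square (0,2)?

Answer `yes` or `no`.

Op 1: place WR@(3,1)
Op 2: place BB@(3,4)
Op 3: place BQ@(4,3)
Op 4: place BQ@(1,2)
Op 5: place WN@(2,3)
Per-piece attacks for W:
  WN@(2,3): attacks (3,5) (4,4) (1,5) (0,4) (3,1) (4,2) (1,1) (0,2)
  WR@(3,1): attacks (3,2) (3,3) (3,4) (3,0) (4,1) (5,1) (2,1) (1,1) (0,1) [ray(0,1) blocked at (3,4)]
W attacks (0,2): yes

Answer: yes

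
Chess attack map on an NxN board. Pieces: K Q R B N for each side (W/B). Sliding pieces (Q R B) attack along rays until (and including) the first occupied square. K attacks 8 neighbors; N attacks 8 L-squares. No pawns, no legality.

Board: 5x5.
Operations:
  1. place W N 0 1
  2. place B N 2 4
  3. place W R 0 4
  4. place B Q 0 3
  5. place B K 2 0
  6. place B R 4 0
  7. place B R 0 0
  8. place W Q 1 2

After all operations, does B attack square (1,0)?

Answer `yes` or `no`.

Op 1: place WN@(0,1)
Op 2: place BN@(2,4)
Op 3: place WR@(0,4)
Op 4: place BQ@(0,3)
Op 5: place BK@(2,0)
Op 6: place BR@(4,0)
Op 7: place BR@(0,0)
Op 8: place WQ@(1,2)
Per-piece attacks for B:
  BR@(0,0): attacks (0,1) (1,0) (2,0) [ray(0,1) blocked at (0,1); ray(1,0) blocked at (2,0)]
  BQ@(0,3): attacks (0,4) (0,2) (0,1) (1,3) (2,3) (3,3) (4,3) (1,4) (1,2) [ray(0,1) blocked at (0,4); ray(0,-1) blocked at (0,1); ray(1,-1) blocked at (1,2)]
  BK@(2,0): attacks (2,1) (3,0) (1,0) (3,1) (1,1)
  BN@(2,4): attacks (3,2) (4,3) (1,2) (0,3)
  BR@(4,0): attacks (4,1) (4,2) (4,3) (4,4) (3,0) (2,0) [ray(-1,0) blocked at (2,0)]
B attacks (1,0): yes

Answer: yes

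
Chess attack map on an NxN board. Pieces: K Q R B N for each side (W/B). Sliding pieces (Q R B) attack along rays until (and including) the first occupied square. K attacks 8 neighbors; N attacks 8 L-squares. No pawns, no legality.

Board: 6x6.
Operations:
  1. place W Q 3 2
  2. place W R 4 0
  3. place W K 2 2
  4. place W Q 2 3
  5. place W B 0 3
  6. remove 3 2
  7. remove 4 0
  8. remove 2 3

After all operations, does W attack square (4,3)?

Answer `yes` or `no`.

Answer: no

Derivation:
Op 1: place WQ@(3,2)
Op 2: place WR@(4,0)
Op 3: place WK@(2,2)
Op 4: place WQ@(2,3)
Op 5: place WB@(0,3)
Op 6: remove (3,2)
Op 7: remove (4,0)
Op 8: remove (2,3)
Per-piece attacks for W:
  WB@(0,3): attacks (1,4) (2,5) (1,2) (2,1) (3,0)
  WK@(2,2): attacks (2,3) (2,1) (3,2) (1,2) (3,3) (3,1) (1,3) (1,1)
W attacks (4,3): no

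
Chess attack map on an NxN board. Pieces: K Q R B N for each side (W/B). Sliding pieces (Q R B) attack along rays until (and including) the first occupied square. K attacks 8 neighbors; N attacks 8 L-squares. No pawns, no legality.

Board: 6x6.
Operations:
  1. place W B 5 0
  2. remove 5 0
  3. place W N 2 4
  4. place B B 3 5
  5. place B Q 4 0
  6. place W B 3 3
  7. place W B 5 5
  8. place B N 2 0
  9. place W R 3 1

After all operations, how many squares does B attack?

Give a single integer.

Op 1: place WB@(5,0)
Op 2: remove (5,0)
Op 3: place WN@(2,4)
Op 4: place BB@(3,5)
Op 5: place BQ@(4,0)
Op 6: place WB@(3,3)
Op 7: place WB@(5,5)
Op 8: place BN@(2,0)
Op 9: place WR@(3,1)
Per-piece attacks for B:
  BN@(2,0): attacks (3,2) (4,1) (1,2) (0,1)
  BB@(3,5): attacks (4,4) (5,3) (2,4) [ray(-1,-1) blocked at (2,4)]
  BQ@(4,0): attacks (4,1) (4,2) (4,3) (4,4) (4,5) (5,0) (3,0) (2,0) (5,1) (3,1) [ray(-1,0) blocked at (2,0); ray(-1,1) blocked at (3,1)]
Union (15 distinct): (0,1) (1,2) (2,0) (2,4) (3,0) (3,1) (3,2) (4,1) (4,2) (4,3) (4,4) (4,5) (5,0) (5,1) (5,3)

Answer: 15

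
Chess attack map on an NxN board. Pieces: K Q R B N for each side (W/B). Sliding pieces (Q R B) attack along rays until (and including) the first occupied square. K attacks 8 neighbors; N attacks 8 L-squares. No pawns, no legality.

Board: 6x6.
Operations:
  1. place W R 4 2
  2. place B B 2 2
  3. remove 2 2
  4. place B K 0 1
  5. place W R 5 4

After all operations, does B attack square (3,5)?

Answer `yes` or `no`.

Answer: no

Derivation:
Op 1: place WR@(4,2)
Op 2: place BB@(2,2)
Op 3: remove (2,2)
Op 4: place BK@(0,1)
Op 5: place WR@(5,4)
Per-piece attacks for B:
  BK@(0,1): attacks (0,2) (0,0) (1,1) (1,2) (1,0)
B attacks (3,5): no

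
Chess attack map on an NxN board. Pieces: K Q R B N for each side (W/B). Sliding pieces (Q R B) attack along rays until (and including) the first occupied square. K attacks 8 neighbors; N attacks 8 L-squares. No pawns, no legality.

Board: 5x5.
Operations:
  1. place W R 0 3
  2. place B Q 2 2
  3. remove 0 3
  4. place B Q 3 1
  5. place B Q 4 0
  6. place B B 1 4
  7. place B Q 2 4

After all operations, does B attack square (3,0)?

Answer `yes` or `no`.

Answer: yes

Derivation:
Op 1: place WR@(0,3)
Op 2: place BQ@(2,2)
Op 3: remove (0,3)
Op 4: place BQ@(3,1)
Op 5: place BQ@(4,0)
Op 6: place BB@(1,4)
Op 7: place BQ@(2,4)
Per-piece attacks for B:
  BB@(1,4): attacks (2,3) (3,2) (4,1) (0,3)
  BQ@(2,2): attacks (2,3) (2,4) (2,1) (2,0) (3,2) (4,2) (1,2) (0,2) (3,3) (4,4) (3,1) (1,3) (0,4) (1,1) (0,0) [ray(0,1) blocked at (2,4); ray(1,-1) blocked at (3,1)]
  BQ@(2,4): attacks (2,3) (2,2) (3,4) (4,4) (1,4) (3,3) (4,2) (1,3) (0,2) [ray(0,-1) blocked at (2,2); ray(-1,0) blocked at (1,4)]
  BQ@(3,1): attacks (3,2) (3,3) (3,4) (3,0) (4,1) (2,1) (1,1) (0,1) (4,2) (4,0) (2,2) (2,0) [ray(1,-1) blocked at (4,0); ray(-1,1) blocked at (2,2)]
  BQ@(4,0): attacks (4,1) (4,2) (4,3) (4,4) (3,0) (2,0) (1,0) (0,0) (3,1) [ray(-1,1) blocked at (3,1)]
B attacks (3,0): yes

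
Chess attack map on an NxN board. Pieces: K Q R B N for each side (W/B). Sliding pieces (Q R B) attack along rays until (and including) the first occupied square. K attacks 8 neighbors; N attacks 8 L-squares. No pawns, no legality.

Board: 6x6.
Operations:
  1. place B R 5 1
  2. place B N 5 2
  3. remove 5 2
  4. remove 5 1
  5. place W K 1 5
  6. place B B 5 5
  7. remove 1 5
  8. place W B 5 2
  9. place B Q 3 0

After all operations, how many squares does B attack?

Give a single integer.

Answer: 18

Derivation:
Op 1: place BR@(5,1)
Op 2: place BN@(5,2)
Op 3: remove (5,2)
Op 4: remove (5,1)
Op 5: place WK@(1,5)
Op 6: place BB@(5,5)
Op 7: remove (1,5)
Op 8: place WB@(5,2)
Op 9: place BQ@(3,0)
Per-piece attacks for B:
  BQ@(3,0): attacks (3,1) (3,2) (3,3) (3,4) (3,5) (4,0) (5,0) (2,0) (1,0) (0,0) (4,1) (5,2) (2,1) (1,2) (0,3) [ray(1,1) blocked at (5,2)]
  BB@(5,5): attacks (4,4) (3,3) (2,2) (1,1) (0,0)
Union (18 distinct): (0,0) (0,3) (1,0) (1,1) (1,2) (2,0) (2,1) (2,2) (3,1) (3,2) (3,3) (3,4) (3,5) (4,0) (4,1) (4,4) (5,0) (5,2)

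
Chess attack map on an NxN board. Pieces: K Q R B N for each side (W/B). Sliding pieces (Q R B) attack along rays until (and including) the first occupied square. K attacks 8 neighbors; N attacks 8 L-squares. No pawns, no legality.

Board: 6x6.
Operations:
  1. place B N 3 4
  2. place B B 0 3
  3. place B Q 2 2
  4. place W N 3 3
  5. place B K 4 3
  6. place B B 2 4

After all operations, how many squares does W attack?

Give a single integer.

Op 1: place BN@(3,4)
Op 2: place BB@(0,3)
Op 3: place BQ@(2,2)
Op 4: place WN@(3,3)
Op 5: place BK@(4,3)
Op 6: place BB@(2,4)
Per-piece attacks for W:
  WN@(3,3): attacks (4,5) (5,4) (2,5) (1,4) (4,1) (5,2) (2,1) (1,2)
Union (8 distinct): (1,2) (1,4) (2,1) (2,5) (4,1) (4,5) (5,2) (5,4)

Answer: 8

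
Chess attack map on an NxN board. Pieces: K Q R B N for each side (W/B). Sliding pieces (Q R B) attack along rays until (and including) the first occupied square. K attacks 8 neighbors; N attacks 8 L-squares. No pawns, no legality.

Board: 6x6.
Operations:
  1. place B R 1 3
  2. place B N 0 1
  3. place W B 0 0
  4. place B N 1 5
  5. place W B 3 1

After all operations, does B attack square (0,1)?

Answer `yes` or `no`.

Op 1: place BR@(1,3)
Op 2: place BN@(0,1)
Op 3: place WB@(0,0)
Op 4: place BN@(1,5)
Op 5: place WB@(3,1)
Per-piece attacks for B:
  BN@(0,1): attacks (1,3) (2,2) (2,0)
  BR@(1,3): attacks (1,4) (1,5) (1,2) (1,1) (1,0) (2,3) (3,3) (4,3) (5,3) (0,3) [ray(0,1) blocked at (1,5)]
  BN@(1,5): attacks (2,3) (3,4) (0,3)
B attacks (0,1): no

Answer: no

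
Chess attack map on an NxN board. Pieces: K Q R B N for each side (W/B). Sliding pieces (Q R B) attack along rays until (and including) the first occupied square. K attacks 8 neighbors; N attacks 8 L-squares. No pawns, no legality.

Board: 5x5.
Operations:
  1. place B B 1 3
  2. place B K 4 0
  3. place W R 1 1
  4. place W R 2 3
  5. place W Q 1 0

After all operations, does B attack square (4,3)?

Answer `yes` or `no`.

Answer: no

Derivation:
Op 1: place BB@(1,3)
Op 2: place BK@(4,0)
Op 3: place WR@(1,1)
Op 4: place WR@(2,3)
Op 5: place WQ@(1,0)
Per-piece attacks for B:
  BB@(1,3): attacks (2,4) (2,2) (3,1) (4,0) (0,4) (0,2) [ray(1,-1) blocked at (4,0)]
  BK@(4,0): attacks (4,1) (3,0) (3,1)
B attacks (4,3): no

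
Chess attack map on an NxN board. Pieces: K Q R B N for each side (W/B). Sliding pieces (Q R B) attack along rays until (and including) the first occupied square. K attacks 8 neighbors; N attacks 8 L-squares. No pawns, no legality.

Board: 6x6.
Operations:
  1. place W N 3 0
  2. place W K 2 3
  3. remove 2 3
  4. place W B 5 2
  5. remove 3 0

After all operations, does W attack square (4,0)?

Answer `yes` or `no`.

Op 1: place WN@(3,0)
Op 2: place WK@(2,3)
Op 3: remove (2,3)
Op 4: place WB@(5,2)
Op 5: remove (3,0)
Per-piece attacks for W:
  WB@(5,2): attacks (4,3) (3,4) (2,5) (4,1) (3,0)
W attacks (4,0): no

Answer: no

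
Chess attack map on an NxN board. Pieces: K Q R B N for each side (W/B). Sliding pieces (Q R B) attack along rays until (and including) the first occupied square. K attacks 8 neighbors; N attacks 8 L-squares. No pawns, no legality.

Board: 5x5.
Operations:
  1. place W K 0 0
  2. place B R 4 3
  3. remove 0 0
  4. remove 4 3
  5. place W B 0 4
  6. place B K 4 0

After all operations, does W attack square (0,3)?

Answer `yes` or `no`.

Answer: no

Derivation:
Op 1: place WK@(0,0)
Op 2: place BR@(4,3)
Op 3: remove (0,0)
Op 4: remove (4,3)
Op 5: place WB@(0,4)
Op 6: place BK@(4,0)
Per-piece attacks for W:
  WB@(0,4): attacks (1,3) (2,2) (3,1) (4,0) [ray(1,-1) blocked at (4,0)]
W attacks (0,3): no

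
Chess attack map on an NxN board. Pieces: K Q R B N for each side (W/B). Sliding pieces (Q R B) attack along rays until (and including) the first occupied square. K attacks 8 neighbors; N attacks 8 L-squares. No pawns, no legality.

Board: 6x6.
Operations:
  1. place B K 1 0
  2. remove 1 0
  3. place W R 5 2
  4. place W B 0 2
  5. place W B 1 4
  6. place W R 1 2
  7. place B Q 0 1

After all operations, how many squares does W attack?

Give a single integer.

Answer: 23

Derivation:
Op 1: place BK@(1,0)
Op 2: remove (1,0)
Op 3: place WR@(5,2)
Op 4: place WB@(0,2)
Op 5: place WB@(1,4)
Op 6: place WR@(1,2)
Op 7: place BQ@(0,1)
Per-piece attacks for W:
  WB@(0,2): attacks (1,3) (2,4) (3,5) (1,1) (2,0)
  WR@(1,2): attacks (1,3) (1,4) (1,1) (1,0) (2,2) (3,2) (4,2) (5,2) (0,2) [ray(0,1) blocked at (1,4); ray(1,0) blocked at (5,2); ray(-1,0) blocked at (0,2)]
  WB@(1,4): attacks (2,5) (2,3) (3,2) (4,1) (5,0) (0,5) (0,3)
  WR@(5,2): attacks (5,3) (5,4) (5,5) (5,1) (5,0) (4,2) (3,2) (2,2) (1,2) [ray(-1,0) blocked at (1,2)]
Union (23 distinct): (0,2) (0,3) (0,5) (1,0) (1,1) (1,2) (1,3) (1,4) (2,0) (2,2) (2,3) (2,4) (2,5) (3,2) (3,5) (4,1) (4,2) (5,0) (5,1) (5,2) (5,3) (5,4) (5,5)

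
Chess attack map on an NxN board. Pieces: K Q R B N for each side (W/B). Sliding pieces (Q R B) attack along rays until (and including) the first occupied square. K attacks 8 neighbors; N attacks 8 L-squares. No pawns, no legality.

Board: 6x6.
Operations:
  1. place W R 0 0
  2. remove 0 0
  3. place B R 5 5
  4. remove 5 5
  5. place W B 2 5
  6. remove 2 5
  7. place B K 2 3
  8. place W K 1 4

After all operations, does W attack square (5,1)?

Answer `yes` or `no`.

Answer: no

Derivation:
Op 1: place WR@(0,0)
Op 2: remove (0,0)
Op 3: place BR@(5,5)
Op 4: remove (5,5)
Op 5: place WB@(2,5)
Op 6: remove (2,5)
Op 7: place BK@(2,3)
Op 8: place WK@(1,4)
Per-piece attacks for W:
  WK@(1,4): attacks (1,5) (1,3) (2,4) (0,4) (2,5) (2,3) (0,5) (0,3)
W attacks (5,1): no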